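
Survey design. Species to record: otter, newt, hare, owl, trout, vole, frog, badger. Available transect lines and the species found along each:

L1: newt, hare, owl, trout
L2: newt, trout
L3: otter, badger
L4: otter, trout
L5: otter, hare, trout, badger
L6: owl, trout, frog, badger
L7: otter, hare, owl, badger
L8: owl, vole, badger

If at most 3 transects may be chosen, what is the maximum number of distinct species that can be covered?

7

Choosing L1, L3, L6 covers {otter, newt, hare, owl, trout, frog, badger} — 7 species.
No choice of 3 transects does better; here vole is left uncovered.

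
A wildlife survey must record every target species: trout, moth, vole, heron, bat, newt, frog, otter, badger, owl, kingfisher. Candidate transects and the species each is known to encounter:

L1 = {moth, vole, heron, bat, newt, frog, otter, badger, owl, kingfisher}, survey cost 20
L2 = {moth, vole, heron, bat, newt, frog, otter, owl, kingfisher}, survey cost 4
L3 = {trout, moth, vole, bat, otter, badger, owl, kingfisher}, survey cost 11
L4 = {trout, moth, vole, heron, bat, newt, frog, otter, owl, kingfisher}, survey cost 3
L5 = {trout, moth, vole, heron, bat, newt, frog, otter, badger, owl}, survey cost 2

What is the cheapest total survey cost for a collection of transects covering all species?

5

L4, L5 cover every species at survey cost 3 + 2 = 5.
Any cover uses at least 2 transects; among all covering selections none totals below 5.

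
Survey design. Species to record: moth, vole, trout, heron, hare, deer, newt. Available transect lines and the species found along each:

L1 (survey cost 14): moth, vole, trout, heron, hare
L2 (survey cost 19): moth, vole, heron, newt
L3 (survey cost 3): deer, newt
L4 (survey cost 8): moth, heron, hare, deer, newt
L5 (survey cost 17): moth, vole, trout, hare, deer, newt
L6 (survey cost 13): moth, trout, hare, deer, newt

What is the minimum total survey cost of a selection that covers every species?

L1, L3 cover every species at survey cost 14 + 3 = 17.
Any cover uses at least 2 transects; among all covering selections none totals below 17.

17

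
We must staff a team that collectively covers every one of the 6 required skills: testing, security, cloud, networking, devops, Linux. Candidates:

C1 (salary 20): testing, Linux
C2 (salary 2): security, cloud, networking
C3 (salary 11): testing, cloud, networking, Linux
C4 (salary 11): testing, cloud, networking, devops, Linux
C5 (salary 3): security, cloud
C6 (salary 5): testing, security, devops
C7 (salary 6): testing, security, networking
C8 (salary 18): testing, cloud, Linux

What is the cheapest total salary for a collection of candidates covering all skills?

C2, C4 cover every skill at salary 2 + 11 = 13.
Any cover uses at least 2 candidates; among all covering selections none totals below 13.

13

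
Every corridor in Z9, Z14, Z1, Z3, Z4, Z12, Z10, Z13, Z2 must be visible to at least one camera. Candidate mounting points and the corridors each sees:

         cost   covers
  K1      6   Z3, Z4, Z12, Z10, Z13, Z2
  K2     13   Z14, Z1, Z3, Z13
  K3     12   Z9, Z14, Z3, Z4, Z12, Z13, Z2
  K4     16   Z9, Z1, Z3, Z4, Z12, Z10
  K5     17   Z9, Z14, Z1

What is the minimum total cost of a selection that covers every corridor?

K1, K5 cover every corridor at cost 6 + 17 = 23.
Any cover uses at least 2 camera mounts; among all covering selections none totals below 23.

23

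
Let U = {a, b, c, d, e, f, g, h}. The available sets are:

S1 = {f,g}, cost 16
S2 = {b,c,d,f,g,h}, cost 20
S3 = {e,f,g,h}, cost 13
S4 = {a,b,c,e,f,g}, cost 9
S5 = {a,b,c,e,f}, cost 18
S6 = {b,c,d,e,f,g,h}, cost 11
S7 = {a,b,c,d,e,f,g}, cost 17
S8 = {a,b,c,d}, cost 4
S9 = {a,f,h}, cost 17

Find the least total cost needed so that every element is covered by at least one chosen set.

S6, S8 cover every element at cost 11 + 4 = 15.
Any cover uses at least 2 sets; among all covering selections none totals below 15.

15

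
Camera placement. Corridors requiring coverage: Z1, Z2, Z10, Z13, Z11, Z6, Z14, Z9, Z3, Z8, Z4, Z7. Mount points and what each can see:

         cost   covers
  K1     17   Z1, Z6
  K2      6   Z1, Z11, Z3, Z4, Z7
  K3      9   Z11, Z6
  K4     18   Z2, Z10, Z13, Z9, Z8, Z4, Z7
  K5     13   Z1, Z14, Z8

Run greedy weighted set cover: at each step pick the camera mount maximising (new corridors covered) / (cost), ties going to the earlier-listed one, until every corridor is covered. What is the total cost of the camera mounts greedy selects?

Pick 1: K2 adds 5 new (Z1, Z11, Z3, Z4, Z7) at cost 6 (ratio 5/6).
Pick 2: K4 adds 5 new (Z2, Z10, Z13, Z9, Z8) at cost 18 (ratio 5/18).
Pick 3: K3 adds 1 new (Z6) at cost 9 (ratio 1/9).
Pick 4: K5 adds 1 new (Z14) at cost 13 (ratio 1/13).
Greedy total cost: 6 + 18 + 9 + 13 = 46.

46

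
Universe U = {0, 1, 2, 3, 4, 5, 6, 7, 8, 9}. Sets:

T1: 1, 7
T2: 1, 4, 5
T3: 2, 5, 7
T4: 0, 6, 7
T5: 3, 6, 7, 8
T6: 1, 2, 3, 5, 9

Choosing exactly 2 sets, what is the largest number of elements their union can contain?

8

Choosing T4, T6 covers {0, 1, 2, 3, 5, 6, 7, 9} — 8 elements.
No choice of 2 sets does better; here 4, 8 are left uncovered.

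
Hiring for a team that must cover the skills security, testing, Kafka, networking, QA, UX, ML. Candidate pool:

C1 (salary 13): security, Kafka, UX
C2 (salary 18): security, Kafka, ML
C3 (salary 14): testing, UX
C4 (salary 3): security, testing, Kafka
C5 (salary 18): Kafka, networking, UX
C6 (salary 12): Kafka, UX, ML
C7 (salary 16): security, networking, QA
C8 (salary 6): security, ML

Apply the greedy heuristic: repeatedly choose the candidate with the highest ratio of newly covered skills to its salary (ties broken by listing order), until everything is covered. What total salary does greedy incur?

31

Pick 1: C4 adds 3 new (security, testing, Kafka) at salary 3 (ratio 3/3).
Pick 2: C6 adds 2 new (UX, ML) at salary 12 (ratio 2/12).
Pick 3: C7 adds 2 new (networking, QA) at salary 16 (ratio 2/16).
Greedy total salary: 3 + 12 + 16 = 31.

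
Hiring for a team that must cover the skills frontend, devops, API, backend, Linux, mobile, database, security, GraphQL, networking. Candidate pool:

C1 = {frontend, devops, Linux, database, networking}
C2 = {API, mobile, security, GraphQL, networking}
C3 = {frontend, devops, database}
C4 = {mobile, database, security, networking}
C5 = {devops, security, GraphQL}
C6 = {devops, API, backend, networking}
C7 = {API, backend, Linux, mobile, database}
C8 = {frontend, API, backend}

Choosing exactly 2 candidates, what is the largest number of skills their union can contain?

Choosing C1, C2 covers {frontend, devops, API, Linux, mobile, database, security, GraphQL, networking} — 9 skills.
No choice of 2 candidates does better; here backend is left uncovered.

9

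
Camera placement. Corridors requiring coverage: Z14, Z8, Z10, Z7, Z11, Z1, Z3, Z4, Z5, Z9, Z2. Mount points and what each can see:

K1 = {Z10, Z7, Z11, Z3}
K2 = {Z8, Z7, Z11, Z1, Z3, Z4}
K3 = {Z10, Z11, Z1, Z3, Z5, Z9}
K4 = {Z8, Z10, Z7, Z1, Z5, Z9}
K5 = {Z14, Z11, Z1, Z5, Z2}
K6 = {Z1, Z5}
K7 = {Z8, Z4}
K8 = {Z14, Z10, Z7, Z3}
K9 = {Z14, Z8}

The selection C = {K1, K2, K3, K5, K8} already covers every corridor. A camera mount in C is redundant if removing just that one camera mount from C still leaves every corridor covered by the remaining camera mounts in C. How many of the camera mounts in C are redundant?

2

Drop K1: the rest still cover every corridor — redundant.
Drop K2: Z8, Z4 uncovered — not redundant.
Drop K3: Z9 uncovered — not redundant.
Drop K5: Z2 uncovered — not redundant.
Drop K8: the rest still cover every corridor — redundant.
2 redundant: K1, K8.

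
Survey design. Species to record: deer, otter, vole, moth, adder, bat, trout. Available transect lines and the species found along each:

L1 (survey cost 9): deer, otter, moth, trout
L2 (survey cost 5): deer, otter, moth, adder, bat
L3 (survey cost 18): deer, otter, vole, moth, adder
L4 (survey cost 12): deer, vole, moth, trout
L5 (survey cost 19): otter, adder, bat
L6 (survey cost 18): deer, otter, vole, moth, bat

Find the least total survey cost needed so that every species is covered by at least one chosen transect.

L2, L4 cover every species at survey cost 5 + 12 = 17.
Any cover uses at least 2 transects; among all covering selections none totals below 17.

17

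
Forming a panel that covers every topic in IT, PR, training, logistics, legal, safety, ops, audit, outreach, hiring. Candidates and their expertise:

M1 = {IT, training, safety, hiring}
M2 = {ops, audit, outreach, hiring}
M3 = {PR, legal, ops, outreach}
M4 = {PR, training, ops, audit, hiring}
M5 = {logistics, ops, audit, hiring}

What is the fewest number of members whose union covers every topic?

3

M1, M3, M5 together cover {IT, PR, training, logistics, legal, safety, ops, audit, outreach, hiring} — every topic.
No 2 of the 5 members cover everything (all 10 pairs fall short), so 3 is minimum.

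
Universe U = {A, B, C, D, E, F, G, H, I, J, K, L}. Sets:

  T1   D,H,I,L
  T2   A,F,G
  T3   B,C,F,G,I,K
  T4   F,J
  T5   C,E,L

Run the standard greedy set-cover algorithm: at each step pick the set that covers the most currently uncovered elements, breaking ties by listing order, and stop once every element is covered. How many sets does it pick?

5

Pick 1: T3 covers 6 new elements (B, C, F, G, I, K).
Pick 2: T1 covers 3 new elements (D, H, L).
Pick 3: T2 covers 1 new elements (A).
Pick 4: T4 covers 1 new elements (J).
Pick 5: T5 covers 1 new elements (E).
Greedy uses 5 sets.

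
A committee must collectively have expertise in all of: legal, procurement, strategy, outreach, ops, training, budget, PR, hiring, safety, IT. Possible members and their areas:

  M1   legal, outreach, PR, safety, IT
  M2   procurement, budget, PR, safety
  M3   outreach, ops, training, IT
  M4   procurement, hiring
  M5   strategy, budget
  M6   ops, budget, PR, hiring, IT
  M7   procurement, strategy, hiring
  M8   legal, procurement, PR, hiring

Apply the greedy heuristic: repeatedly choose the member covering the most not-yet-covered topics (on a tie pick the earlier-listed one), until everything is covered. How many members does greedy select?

Pick 1: M1 covers 5 new topics (legal, outreach, PR, safety, IT).
Pick 2: M6 covers 3 new topics (ops, budget, hiring).
Pick 3: M7 covers 2 new topics (procurement, strategy).
Pick 4: M3 covers 1 new topics (training).
Greedy uses 4 members.

4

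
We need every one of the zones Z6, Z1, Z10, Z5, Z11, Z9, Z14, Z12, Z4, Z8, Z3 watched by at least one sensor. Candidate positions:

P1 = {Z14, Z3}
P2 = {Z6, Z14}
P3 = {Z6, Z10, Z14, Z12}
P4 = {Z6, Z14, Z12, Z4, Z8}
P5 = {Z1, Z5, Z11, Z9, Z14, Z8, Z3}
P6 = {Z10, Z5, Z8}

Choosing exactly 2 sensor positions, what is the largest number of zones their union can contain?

10

Choosing P3, P5 covers {Z6, Z1, Z10, Z5, Z11, Z9, Z14, Z12, Z8, Z3} — 10 zones.
No choice of 2 sensor positions does better; here Z4 is left uncovered.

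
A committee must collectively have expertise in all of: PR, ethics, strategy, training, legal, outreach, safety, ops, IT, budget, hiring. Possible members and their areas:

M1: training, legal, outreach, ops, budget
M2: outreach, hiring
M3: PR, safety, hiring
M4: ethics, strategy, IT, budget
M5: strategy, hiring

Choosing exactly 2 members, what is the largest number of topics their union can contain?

Choosing M1, M3 covers {PR, training, legal, outreach, safety, ops, budget, hiring} — 8 topics.
No choice of 2 members does better; here ethics, strategy, IT are left uncovered.

8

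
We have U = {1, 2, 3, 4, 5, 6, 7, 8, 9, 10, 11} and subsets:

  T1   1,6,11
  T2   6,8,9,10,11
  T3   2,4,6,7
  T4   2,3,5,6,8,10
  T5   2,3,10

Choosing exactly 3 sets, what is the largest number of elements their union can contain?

10

Choosing T1, T3, T4 covers {1, 2, 3, 4, 5, 6, 7, 8, 10, 11} — 10 elements.
No choice of 3 sets does better; here 9 is left uncovered.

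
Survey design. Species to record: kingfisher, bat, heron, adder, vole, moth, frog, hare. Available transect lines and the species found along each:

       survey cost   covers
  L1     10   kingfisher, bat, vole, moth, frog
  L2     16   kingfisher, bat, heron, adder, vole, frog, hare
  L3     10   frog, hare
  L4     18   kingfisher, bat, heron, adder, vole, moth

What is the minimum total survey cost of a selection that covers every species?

26

L1, L2 cover every species at survey cost 10 + 16 = 26.
Any cover uses at least 2 transects; among all covering selections none totals below 26.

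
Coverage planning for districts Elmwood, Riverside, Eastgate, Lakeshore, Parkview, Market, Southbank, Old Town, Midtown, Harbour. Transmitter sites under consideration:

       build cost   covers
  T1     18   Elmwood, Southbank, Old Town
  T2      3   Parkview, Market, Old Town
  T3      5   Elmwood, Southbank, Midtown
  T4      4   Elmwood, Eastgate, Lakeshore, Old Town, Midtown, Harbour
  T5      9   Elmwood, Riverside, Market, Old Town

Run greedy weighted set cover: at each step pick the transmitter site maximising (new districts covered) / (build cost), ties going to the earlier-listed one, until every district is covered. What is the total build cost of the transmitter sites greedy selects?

21

Pick 1: T4 adds 6 new (Elmwood, Eastgate, Lakeshore, Old Town, Midtown, Harbour) at build cost 4 (ratio 6/4).
Pick 2: T2 adds 2 new (Parkview, Market) at build cost 3 (ratio 2/3).
Pick 3: T3 adds 1 new (Southbank) at build cost 5 (ratio 1/5).
Pick 4: T5 adds 1 new (Riverside) at build cost 9 (ratio 1/9).
Greedy total build cost: 4 + 3 + 5 + 9 = 21.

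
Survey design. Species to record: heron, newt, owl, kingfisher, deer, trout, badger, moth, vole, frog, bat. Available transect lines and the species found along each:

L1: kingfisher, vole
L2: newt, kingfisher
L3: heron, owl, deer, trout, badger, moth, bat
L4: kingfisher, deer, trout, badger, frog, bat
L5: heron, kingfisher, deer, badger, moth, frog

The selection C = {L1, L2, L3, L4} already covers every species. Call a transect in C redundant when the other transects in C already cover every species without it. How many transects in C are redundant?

0

Drop L1: vole uncovered — not redundant.
Drop L2: newt uncovered — not redundant.
Drop L3: heron, owl, moth uncovered — not redundant.
Drop L4: frog uncovered — not redundant.
None of the transects in C is redundant.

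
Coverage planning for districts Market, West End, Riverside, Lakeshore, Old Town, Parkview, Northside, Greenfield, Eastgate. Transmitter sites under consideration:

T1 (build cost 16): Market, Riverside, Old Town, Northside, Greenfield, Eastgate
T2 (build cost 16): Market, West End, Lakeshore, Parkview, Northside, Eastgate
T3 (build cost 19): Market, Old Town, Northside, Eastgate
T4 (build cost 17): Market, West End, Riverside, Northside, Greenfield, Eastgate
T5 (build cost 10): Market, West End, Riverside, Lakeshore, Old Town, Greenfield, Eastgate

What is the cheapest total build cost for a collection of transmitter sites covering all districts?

26

T2, T5 cover every district at build cost 16 + 10 = 26.
Any cover uses at least 2 transmitter sites; among all covering selections none totals below 26.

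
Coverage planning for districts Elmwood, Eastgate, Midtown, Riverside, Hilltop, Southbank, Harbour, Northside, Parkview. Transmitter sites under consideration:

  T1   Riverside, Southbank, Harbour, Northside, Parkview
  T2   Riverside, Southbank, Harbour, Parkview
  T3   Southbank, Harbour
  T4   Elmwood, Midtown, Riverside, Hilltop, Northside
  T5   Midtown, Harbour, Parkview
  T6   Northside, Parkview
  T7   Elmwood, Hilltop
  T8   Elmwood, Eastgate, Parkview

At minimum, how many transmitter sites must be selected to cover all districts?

T1, T4, T8 together cover {Elmwood, Eastgate, Midtown, Riverside, Hilltop, Southbank, Harbour, Northside, Parkview} — every district.
No 2 of the 8 transmitter sites cover everything (all 28 pairs fall short), so 3 is minimum.

3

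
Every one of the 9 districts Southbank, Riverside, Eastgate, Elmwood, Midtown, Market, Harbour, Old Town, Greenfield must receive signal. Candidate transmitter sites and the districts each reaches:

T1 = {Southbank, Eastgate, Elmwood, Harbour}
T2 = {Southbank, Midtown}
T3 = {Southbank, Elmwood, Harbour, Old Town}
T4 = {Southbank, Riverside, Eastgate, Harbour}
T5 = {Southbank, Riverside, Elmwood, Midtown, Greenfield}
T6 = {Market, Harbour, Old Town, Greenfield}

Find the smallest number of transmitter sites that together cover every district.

3

T1, T5, T6 together cover {Southbank, Riverside, Eastgate, Elmwood, Midtown, Market, Harbour, Old Town, Greenfield} — every district.
No 2 of the 6 transmitter sites cover everything (all 15 pairs fall short), so 3 is minimum.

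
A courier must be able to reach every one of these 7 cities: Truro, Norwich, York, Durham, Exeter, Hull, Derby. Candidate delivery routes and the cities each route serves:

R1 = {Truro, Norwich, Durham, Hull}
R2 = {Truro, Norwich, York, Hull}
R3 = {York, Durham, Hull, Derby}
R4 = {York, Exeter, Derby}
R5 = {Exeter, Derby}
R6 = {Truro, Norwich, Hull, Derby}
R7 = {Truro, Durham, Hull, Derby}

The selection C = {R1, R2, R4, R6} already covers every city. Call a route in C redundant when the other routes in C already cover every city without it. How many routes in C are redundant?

2

Drop R1: Durham uncovered — not redundant.
Drop R2: the rest still cover every city — redundant.
Drop R4: Exeter uncovered — not redundant.
Drop R6: the rest still cover every city — redundant.
2 redundant: R2, R6.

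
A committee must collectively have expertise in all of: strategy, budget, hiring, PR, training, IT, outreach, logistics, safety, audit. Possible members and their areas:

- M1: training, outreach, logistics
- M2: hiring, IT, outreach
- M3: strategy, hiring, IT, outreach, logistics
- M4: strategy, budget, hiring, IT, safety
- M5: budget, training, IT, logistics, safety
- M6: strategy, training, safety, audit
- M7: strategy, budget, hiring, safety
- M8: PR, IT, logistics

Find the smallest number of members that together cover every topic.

4

M1, M4, M6, M8 together cover {strategy, budget, hiring, PR, training, IT, outreach, logistics, safety, audit} — every topic.
No 3 of the 8 members cover everything (all 56 triples fall short), so 4 is minimum.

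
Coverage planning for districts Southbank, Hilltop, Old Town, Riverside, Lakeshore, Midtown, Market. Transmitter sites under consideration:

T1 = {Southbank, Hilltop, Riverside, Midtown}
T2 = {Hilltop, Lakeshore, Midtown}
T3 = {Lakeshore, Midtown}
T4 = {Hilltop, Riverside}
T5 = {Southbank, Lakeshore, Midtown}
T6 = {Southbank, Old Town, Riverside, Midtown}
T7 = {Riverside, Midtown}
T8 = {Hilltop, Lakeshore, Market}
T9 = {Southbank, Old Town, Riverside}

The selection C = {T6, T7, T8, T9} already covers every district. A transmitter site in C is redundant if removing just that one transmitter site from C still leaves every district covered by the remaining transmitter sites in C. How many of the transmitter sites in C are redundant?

Drop T6: the rest still cover every district — redundant.
Drop T7: the rest still cover every district — redundant.
Drop T8: Hilltop, Lakeshore, Market uncovered — not redundant.
Drop T9: the rest still cover every district — redundant.
3 redundant: T6, T7, T9.

3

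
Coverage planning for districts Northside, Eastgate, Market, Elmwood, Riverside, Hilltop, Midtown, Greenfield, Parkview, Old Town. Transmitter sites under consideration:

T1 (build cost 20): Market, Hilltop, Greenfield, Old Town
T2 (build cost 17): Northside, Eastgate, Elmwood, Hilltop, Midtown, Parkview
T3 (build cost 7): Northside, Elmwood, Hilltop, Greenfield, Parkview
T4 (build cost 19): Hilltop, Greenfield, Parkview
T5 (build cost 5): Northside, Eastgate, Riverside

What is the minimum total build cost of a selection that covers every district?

42

T1, T2, T5 cover every district at build cost 20 + 17 + 5 = 42.
Any cover uses at least 3 transmitter sites; among all covering selections none totals below 42.
Greedy by coverage-per-build cost would pick T3, T5, T1, T2 for 49 — worse than the optimum 42.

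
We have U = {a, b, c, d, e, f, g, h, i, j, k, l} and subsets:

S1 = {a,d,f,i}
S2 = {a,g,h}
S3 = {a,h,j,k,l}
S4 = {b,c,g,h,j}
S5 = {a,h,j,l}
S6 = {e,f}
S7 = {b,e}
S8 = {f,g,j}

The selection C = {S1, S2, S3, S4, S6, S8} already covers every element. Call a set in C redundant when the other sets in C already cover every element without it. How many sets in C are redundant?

Drop S1: d, i uncovered — not redundant.
Drop S2: the rest still cover every element — redundant.
Drop S3: k, l uncovered — not redundant.
Drop S4: b, c uncovered — not redundant.
Drop S6: e uncovered — not redundant.
Drop S8: the rest still cover every element — redundant.
2 redundant: S2, S8.

2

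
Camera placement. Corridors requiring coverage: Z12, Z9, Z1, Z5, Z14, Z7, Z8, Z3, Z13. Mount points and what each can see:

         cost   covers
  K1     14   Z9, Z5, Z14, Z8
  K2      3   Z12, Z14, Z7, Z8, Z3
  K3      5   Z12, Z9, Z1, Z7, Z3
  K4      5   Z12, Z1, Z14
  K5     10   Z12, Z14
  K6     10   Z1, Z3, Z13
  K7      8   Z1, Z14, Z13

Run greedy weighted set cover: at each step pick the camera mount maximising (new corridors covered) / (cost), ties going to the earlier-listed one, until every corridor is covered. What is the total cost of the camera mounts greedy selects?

30

Pick 1: K2 adds 5 new (Z12, Z14, Z7, Z8, Z3) at cost 3 (ratio 5/3).
Pick 2: K3 adds 2 new (Z9, Z1) at cost 5 (ratio 2/5).
Pick 3: K7 adds 1 new (Z13) at cost 8 (ratio 1/8).
Pick 4: K1 adds 1 new (Z5) at cost 14 (ratio 1/14).
Greedy total cost: 3 + 5 + 8 + 14 = 30. (The true optimum is 25, so greedy overshoots here.)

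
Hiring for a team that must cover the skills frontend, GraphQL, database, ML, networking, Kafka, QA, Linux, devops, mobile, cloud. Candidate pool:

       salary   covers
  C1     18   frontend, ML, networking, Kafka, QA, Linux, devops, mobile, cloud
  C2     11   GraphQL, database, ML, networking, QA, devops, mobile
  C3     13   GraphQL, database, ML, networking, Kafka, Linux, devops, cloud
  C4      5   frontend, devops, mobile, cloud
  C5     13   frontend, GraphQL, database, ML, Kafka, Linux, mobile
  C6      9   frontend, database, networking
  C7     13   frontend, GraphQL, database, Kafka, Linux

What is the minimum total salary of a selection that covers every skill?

29

C1, C2 cover every skill at salary 18 + 11 = 29.
Any cover uses at least 2 candidates; among all covering selections none totals below 29.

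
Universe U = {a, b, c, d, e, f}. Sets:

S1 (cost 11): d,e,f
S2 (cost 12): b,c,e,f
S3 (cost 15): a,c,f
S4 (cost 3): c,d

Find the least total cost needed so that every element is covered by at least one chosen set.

30

S2, S3, S4 cover every element at cost 12 + 15 + 3 = 30.
Any cover uses at least 3 sets; among all covering selections none totals below 30.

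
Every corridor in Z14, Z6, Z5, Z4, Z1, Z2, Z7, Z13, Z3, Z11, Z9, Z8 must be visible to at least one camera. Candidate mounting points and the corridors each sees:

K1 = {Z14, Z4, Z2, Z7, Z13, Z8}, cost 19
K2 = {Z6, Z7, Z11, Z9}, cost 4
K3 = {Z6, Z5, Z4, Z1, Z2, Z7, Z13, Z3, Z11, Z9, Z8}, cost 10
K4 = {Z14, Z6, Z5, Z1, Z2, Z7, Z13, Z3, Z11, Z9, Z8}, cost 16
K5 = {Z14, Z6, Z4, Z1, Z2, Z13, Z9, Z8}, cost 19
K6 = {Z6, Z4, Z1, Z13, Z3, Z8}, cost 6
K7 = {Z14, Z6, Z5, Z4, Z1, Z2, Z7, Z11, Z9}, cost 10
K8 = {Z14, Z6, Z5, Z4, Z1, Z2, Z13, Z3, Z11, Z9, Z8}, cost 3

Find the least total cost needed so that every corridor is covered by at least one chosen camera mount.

K2, K8 cover every corridor at cost 4 + 3 = 7.
Any cover uses at least 2 camera mounts; among all covering selections none totals below 7.

7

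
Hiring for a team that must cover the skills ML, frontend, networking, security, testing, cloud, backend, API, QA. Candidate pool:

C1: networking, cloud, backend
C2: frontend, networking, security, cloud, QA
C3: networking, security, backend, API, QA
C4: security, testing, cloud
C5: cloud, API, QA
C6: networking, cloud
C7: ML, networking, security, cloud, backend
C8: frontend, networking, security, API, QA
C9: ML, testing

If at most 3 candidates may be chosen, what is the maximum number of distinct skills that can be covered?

Choosing C1, C8, C9 covers {ML, frontend, networking, security, testing, cloud, backend, API, QA} — 9 skills.
That is all 9 skills.

9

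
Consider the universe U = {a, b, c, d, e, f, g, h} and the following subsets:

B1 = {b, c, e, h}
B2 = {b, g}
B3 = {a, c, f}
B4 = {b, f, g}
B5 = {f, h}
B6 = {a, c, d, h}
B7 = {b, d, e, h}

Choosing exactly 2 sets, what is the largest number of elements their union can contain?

7

Choosing B3, B7 covers {a, b, c, d, e, f, h} — 7 elements.
No choice of 2 sets does better; here g is left uncovered.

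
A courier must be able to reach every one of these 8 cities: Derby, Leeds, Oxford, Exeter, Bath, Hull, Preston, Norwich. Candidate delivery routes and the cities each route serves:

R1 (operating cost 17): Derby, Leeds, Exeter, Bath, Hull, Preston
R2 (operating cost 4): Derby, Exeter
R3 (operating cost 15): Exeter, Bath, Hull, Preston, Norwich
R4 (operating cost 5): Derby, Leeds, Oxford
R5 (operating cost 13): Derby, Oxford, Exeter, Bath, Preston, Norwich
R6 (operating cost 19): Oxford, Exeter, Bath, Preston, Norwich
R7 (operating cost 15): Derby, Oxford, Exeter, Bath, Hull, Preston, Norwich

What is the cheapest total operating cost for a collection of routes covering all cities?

R3, R4 cover every city at operating cost 15 + 5 = 20.
Any cover uses at least 2 routes; among all covering selections none totals below 20.

20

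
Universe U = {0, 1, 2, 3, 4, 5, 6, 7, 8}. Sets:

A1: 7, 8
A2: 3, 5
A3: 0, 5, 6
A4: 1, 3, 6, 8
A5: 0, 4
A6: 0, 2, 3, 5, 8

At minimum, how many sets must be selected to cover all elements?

A1, A4, A5, A6 together cover {0, 1, 2, 3, 4, 5, 6, 7, 8} — every element.
No 3 of the 6 sets cover everything (all 20 triples fall short), so 4 is minimum.

4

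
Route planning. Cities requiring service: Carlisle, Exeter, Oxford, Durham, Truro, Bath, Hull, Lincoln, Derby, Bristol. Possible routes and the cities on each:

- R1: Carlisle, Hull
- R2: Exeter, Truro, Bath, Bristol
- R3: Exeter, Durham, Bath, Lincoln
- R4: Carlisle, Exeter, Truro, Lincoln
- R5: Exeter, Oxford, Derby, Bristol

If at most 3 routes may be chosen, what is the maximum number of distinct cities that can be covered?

Choosing R1, R3, R5 covers {Carlisle, Exeter, Oxford, Durham, Bath, Hull, Lincoln, Derby, Bristol} — 9 cities.
No choice of 3 routes does better; here Truro is left uncovered.

9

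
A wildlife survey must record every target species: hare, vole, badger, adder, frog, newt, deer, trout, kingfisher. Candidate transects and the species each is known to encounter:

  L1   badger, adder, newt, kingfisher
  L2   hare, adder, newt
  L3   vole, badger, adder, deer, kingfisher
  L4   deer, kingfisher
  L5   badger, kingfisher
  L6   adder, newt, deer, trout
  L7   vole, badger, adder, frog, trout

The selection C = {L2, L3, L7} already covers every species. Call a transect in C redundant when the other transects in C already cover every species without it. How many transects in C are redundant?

Drop L2: hare, newt uncovered — not redundant.
Drop L3: deer, kingfisher uncovered — not redundant.
Drop L7: frog, trout uncovered — not redundant.
None of the transects in C is redundant.

0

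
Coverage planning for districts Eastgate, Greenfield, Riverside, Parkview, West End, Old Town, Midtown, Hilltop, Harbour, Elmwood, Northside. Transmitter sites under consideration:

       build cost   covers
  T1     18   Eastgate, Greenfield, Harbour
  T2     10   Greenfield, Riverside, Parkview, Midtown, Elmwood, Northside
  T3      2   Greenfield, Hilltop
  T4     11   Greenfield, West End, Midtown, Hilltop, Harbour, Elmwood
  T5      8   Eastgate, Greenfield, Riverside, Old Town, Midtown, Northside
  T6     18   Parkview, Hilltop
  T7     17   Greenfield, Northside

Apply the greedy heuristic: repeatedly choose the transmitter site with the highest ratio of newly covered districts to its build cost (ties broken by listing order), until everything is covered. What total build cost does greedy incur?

Pick 1: T3 adds 2 new (Greenfield, Hilltop) at build cost 2 (ratio 2/2).
Pick 2: T5 adds 5 new (Eastgate, Riverside, Old Town, Midtown, Northside) at build cost 8 (ratio 5/8).
Pick 3: T4 adds 3 new (West End, Harbour, Elmwood) at build cost 11 (ratio 3/11).
Pick 4: T2 adds 1 new (Parkview) at build cost 10 (ratio 1/10).
Greedy total build cost: 2 + 8 + 11 + 10 = 31. (The true optimum is 29, so greedy overshoots here.)

31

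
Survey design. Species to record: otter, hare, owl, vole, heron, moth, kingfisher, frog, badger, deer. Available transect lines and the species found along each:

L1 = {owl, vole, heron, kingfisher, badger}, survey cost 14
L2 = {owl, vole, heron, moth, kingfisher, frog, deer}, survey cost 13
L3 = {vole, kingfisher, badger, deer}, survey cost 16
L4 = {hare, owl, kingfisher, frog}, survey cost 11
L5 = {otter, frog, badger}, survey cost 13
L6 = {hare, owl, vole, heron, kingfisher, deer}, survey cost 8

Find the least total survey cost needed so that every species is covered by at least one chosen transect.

34

L2, L5, L6 cover every species at survey cost 13 + 13 + 8 = 34.
Any cover uses at least 3 transects; among all covering selections none totals below 34.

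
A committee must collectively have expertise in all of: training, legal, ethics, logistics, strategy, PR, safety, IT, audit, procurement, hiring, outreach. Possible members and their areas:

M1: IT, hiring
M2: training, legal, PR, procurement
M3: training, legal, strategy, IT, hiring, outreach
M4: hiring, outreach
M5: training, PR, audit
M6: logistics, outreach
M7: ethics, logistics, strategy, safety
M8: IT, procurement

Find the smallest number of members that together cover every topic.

4

M2, M3, M5, M7 together cover {training, legal, ethics, logistics, strategy, PR, safety, IT, audit, procurement, hiring, outreach} — every topic.
No 3 of the 8 members cover everything (all 56 triples fall short), so 4 is minimum.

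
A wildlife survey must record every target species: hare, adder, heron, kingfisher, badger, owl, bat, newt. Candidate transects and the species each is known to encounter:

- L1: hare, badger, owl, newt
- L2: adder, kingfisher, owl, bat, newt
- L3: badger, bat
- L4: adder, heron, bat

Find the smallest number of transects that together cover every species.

3

L1, L2, L4 together cover {hare, adder, heron, kingfisher, badger, owl, bat, newt} — every species.
No 2 of the 4 transects cover everything (all 6 pairs fall short), so 3 is minimum.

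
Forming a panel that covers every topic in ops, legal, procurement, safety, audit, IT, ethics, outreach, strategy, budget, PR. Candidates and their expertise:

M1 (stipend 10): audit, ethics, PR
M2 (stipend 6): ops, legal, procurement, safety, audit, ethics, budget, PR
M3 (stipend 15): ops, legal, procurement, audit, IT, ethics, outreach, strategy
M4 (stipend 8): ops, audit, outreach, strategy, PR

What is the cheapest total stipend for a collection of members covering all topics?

21

M2, M3 cover every topic at stipend 6 + 15 = 21.
Any cover uses at least 2 members; among all covering selections none totals below 21.
Greedy by coverage-per-stipend would pick M2, M4, M3 for 29 — worse than the optimum 21.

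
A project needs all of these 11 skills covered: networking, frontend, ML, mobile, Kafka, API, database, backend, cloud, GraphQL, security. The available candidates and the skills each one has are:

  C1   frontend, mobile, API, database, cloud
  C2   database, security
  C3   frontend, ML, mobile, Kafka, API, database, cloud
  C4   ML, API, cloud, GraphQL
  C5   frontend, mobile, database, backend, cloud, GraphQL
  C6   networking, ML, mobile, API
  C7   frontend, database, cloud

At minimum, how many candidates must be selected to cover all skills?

4

C2, C3, C5, C6 together cover {networking, frontend, ML, mobile, Kafka, API, database, backend, cloud, GraphQL, security} — every skill.
No 3 of the 7 candidates cover everything (all 35 triples fall short), so 4 is minimum.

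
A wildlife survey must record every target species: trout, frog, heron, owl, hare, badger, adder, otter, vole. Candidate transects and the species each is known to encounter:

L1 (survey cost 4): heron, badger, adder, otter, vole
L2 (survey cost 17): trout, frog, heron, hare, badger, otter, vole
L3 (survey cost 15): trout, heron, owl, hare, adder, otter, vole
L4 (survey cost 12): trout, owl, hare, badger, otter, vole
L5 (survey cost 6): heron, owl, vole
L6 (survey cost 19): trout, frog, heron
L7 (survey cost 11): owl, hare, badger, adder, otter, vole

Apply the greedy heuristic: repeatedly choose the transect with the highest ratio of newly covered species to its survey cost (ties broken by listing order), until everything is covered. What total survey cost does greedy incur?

Pick 1: L1 adds 5 new (heron, badger, adder, otter, vole) at survey cost 4 (ratio 5/4).
Pick 2: L4 adds 3 new (trout, owl, hare) at survey cost 12 (ratio 3/12).
Pick 3: L2 adds 1 new (frog) at survey cost 17 (ratio 1/17).
Greedy total survey cost: 4 + 12 + 17 = 33. (The true optimum is 27, so greedy overshoots here.)

33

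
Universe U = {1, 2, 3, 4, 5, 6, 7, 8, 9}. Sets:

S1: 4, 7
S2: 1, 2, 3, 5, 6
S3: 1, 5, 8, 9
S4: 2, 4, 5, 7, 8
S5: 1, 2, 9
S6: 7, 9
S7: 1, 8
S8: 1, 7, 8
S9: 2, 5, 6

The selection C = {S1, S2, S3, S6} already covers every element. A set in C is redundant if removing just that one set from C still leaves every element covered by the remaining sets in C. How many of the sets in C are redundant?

Drop S1: 4 uncovered — not redundant.
Drop S2: 2, 3, 6 uncovered — not redundant.
Drop S3: 8 uncovered — not redundant.
Drop S6: the rest still cover every element — redundant.
1 redundant: S6.

1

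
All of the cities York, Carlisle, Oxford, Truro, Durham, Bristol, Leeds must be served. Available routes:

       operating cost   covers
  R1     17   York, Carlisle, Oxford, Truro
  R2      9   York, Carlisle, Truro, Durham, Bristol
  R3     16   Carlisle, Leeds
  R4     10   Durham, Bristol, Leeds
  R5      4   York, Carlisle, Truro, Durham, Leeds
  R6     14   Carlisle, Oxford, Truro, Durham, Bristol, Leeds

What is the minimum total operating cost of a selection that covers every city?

R5, R6 cover every city at operating cost 4 + 14 = 18.
Any cover uses at least 2 routes; among all covering selections none totals below 18.

18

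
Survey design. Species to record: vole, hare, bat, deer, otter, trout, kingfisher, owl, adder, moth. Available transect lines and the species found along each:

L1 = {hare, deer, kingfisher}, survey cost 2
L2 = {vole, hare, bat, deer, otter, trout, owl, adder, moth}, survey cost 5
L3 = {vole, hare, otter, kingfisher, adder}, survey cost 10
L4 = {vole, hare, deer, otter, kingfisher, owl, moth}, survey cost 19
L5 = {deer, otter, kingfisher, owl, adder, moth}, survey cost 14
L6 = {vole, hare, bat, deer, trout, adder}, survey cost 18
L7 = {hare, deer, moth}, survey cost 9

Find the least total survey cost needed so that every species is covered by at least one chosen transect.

7

L1, L2 cover every species at survey cost 2 + 5 = 7.
Any cover uses at least 2 transects; among all covering selections none totals below 7.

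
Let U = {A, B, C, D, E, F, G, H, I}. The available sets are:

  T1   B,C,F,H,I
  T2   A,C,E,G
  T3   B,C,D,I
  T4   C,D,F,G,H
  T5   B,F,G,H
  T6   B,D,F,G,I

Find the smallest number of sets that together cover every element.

3

T1, T2, T3 together cover {A, B, C, D, E, F, G, H, I} — every element.
No 2 of the 6 sets cover everything (all 15 pairs fall short), so 3 is minimum.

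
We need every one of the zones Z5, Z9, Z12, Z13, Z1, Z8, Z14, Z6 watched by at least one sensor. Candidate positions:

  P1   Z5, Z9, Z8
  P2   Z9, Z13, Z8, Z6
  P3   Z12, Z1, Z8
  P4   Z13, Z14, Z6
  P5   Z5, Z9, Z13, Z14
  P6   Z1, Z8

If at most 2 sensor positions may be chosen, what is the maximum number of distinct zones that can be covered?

7

Choosing P3, P5 covers {Z5, Z9, Z12, Z13, Z1, Z8, Z14} — 7 zones.
No choice of 2 sensor positions does better; here Z6 is left uncovered.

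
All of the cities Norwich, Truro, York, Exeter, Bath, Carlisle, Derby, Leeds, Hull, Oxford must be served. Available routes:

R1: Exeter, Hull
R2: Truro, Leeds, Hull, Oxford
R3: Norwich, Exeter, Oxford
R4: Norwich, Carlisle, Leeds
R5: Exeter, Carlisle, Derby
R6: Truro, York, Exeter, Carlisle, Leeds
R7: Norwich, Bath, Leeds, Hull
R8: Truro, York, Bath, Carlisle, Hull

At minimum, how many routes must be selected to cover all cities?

R2, R3, R5, R8 together cover {Norwich, Truro, York, Exeter, Bath, Carlisle, Derby, Leeds, Hull, Oxford} — every city.
No 3 of the 8 routes cover everything (all 56 triples fall short), so 4 is minimum.

4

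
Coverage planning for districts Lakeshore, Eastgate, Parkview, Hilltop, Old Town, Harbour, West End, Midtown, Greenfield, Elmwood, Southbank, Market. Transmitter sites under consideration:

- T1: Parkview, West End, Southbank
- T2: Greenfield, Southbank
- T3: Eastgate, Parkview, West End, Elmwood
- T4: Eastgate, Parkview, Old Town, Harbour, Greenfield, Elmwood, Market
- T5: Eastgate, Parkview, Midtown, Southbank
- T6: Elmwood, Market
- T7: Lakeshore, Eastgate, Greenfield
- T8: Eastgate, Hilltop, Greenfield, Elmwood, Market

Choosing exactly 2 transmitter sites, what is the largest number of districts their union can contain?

9

Choosing T1, T4 covers {Eastgate, Parkview, Old Town, Harbour, West End, Greenfield, Elmwood, Southbank, Market} — 9 districts.
No choice of 2 transmitter sites does better; here Lakeshore, Hilltop, Midtown are left uncovered.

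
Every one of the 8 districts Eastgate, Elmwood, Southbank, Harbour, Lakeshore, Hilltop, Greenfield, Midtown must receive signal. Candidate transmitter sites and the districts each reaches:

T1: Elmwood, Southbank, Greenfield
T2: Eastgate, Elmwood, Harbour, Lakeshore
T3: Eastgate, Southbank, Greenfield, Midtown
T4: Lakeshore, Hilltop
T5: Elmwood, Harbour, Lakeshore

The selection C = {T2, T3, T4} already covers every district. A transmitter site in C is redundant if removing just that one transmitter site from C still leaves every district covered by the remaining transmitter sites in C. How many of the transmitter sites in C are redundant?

0

Drop T2: Elmwood, Harbour uncovered — not redundant.
Drop T3: Southbank, Greenfield, Midtown uncovered — not redundant.
Drop T4: Hilltop uncovered — not redundant.
None of the transmitter sites in C is redundant.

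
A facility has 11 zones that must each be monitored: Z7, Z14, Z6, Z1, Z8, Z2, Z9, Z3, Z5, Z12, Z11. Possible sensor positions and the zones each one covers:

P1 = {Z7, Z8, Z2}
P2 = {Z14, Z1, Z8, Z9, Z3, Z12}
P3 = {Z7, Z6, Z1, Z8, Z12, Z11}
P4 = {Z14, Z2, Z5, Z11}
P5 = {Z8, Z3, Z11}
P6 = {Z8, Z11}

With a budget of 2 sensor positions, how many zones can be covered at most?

Choosing P2, P3 covers {Z7, Z14, Z6, Z1, Z8, Z9, Z3, Z12, Z11} — 9 zones.
No choice of 2 sensor positions does better; here Z2, Z5 are left uncovered.

9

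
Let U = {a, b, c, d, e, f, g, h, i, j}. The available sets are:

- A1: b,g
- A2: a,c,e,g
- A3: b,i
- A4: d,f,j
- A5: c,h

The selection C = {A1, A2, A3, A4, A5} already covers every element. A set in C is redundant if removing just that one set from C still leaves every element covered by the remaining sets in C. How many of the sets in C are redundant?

1

Drop A1: the rest still cover every element — redundant.
Drop A2: a, e uncovered — not redundant.
Drop A3: i uncovered — not redundant.
Drop A4: d, f, j uncovered — not redundant.
Drop A5: h uncovered — not redundant.
1 redundant: A1.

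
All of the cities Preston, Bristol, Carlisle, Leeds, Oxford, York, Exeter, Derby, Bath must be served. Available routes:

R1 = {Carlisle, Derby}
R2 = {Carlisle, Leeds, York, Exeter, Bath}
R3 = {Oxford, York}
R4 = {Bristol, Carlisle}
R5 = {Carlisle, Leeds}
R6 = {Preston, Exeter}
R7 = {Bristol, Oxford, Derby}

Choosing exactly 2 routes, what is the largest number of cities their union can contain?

Choosing R2, R7 covers {Bristol, Carlisle, Leeds, Oxford, York, Exeter, Derby, Bath} — 8 cities.
No choice of 2 routes does better; here Preston is left uncovered.

8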